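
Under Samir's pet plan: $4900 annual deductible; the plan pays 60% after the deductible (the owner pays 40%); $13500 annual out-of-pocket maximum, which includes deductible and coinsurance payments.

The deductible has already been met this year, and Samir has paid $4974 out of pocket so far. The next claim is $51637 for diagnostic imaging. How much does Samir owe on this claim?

With the deductible met, the entire $51637 is subject to coinsurance.
Coinsurance: $51637 × 40% = $20654.80.
Adding $20654.80 to the $4974 already spent would give $25628.80, which exceeds the $13500 cap; the owner pays just $13500 − $4974 = $8526.

$8526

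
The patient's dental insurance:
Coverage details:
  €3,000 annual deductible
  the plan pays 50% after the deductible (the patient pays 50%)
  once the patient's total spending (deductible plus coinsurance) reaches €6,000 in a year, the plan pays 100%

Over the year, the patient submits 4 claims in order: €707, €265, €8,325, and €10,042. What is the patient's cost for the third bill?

Claim 1 — €707: fully absorbed by the deductible. Cost to patient: €707. OOP to date €707.
Claim 2 — €265: entire amount goes to the deductible. Patient owes €265 (running OOP €972).
Claim 3 — €8,325: €2,028 to deductible, leaving €6,297; patient's 50% is €3,148.50. Claim cost before the cap: €2,028 + €3,148.50 = €5,176.50. OOP would hit €6,148.50 > €6,000, so the cap limits the patient to €6,000 − €972 = €5,028.

€5,028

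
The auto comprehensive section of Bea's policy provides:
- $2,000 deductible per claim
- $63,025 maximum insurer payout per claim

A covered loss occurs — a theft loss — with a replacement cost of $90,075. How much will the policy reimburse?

$63,025

Less the $2,000 deductible: $90,075 − $2,000 = $88,075.
$88,075 exceeds the $63,025 limit, so the insurer pays the limit: $63,025.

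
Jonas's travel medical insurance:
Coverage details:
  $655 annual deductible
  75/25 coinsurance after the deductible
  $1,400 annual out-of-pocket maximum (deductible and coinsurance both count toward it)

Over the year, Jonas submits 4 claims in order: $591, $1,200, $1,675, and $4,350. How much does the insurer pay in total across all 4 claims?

Bill 1, $591: all of it applies to the deductible. Cost to traveler: $591. OOP to date $591. Plan pays $591 − $591 = $0.
Bill 2, $1,200: $64 finishes the deductible; $1,136 goes to coinsurance; coinsurance $1,136 × 25% = $284. Traveler pays $348; OOP now $939. Insurer: $1,200 − $348 = $852.
Bill 3, $1,675: deductible already satisfied, so traveler's share is 25% × $1,675 = $418.75. Traveler pays $418.75; OOP now $1,357.75. Insurer: $1,675 − $418.75 = $1,256.25.
Bill 4, $4,350: 25% coinsurance on $4,350 = $1,087.50. OOP would hit $2,445.25 > $1,400, so the cap limits the traveler to $1,400 − $1,357.75 = $42.25. Plan pays $4,350 − $42.25 = $4,307.75.
Insurer total = bills − traveler's total = $7,816 − $1,400 = $6,416.

$6,416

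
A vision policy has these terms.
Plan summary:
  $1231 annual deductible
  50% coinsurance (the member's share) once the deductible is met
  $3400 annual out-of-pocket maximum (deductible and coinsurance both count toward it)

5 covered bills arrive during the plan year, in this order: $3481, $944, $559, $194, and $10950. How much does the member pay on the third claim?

$279.50

Claim 1 — $3481: $1231 finishes the deductible; $2250 goes to coinsurance; 50% of $2250 = $1125. Member pays $2356; OOP now $2356.
Claim 2 — $944: 50% coinsurance on $944 = $472. Member pays $472; OOP now $2828.
Claim 3 — $559: 50% coinsurance on $559 = $279.50. Member pays $279.50; OOP now $3107.50.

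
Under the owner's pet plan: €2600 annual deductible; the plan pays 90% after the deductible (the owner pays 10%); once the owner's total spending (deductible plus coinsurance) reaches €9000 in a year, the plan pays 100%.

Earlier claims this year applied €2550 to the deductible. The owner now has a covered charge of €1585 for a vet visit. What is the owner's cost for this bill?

€2550 of the €2600 deductible is already met, leaving €50.
After the €50 deductible portion, €1585 − €50 = €1535 is subject to coinsurance.
10% of €1535 = €153.50 falls to the owner.
That puts the owner's cost at €50 + €153.50 = €203.50 before any cap.
Cumulative spending €2550 + €203.50 = €2753.50 stays under the €9000 maximum.

€203.50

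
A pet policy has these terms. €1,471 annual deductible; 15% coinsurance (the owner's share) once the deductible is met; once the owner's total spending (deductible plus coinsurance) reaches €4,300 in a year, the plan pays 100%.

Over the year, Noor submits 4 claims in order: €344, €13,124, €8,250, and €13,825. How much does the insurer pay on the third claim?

Claim 1 (€344): all of it applies to the deductible. Owner owes €344 (running OOP €344). Insurer: €344 − €344 = €0.
Claim 2 (€13,124): €1,127 to deductible, leaving €11,997; 15% of €11,997 = €1,799.55. Cost to owner: €2,926.55. OOP to date €3,270.55. Insurer: €13,124 − €2,926.55 = €10,197.45.
Claim 3 (€8,250): deductible already satisfied, so owner's share is 15% × €8,250 = €1,237.50. Adding that to €3,270.55 gives €4,508.05, past the €4,300 cap; owner pays only €4,300 − €3,270.55 = €1,029.45. Plan pays €8,250 − €1,029.45 = €7,220.55.

€7,220.55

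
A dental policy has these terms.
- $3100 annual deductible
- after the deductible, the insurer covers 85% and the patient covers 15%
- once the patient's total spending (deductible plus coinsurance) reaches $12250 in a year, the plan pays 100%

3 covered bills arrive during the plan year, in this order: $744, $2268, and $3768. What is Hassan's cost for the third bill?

Claim 1 — $744: all of it applies to the deductible. Patient pays $744; OOP now $744.
Claim 2 — $2268: all of it applies to the deductible. Cost to patient: $2268. OOP to date $3012.
Claim 3 — $3768: $88 finishes the deductible; $3680 goes to coinsurance; coinsurance $3680 × 15% = $552. Patient pays $640; OOP now $3652.

$640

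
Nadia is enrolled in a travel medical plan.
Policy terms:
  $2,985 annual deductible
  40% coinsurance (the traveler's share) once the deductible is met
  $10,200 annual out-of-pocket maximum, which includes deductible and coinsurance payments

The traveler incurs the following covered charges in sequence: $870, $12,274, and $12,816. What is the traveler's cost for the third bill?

#1 ($870): all of it applies to the deductible. Traveler owes $870 (running OOP $870).
#2 ($12,274): $2,115 to deductible, leaving $10,159; 40% of $10,159 = $4,063.60. Cost to traveler: $6,178.60. OOP to date $7,048.60.
#3 ($12,816): deductible met; 40% of $12,816 = $5,126.40. OOP would hit $12,175 > $10,200, so the cap limits the traveler to $10,200 − $7,048.60 = $3,151.40.

$3,151.40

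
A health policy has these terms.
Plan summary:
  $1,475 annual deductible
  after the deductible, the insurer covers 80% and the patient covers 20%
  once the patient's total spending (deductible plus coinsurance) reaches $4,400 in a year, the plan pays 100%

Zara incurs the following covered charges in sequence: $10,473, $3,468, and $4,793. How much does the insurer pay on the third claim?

$4,361.20

Claim 1 ($10,473): $1,475 finishes the deductible; $8,998 goes to coinsurance; patient's 20% is $1,799.60. Patient pays $3,274.60; OOP now $3,274.60. Insurer: $10,473 − $3,274.60 = $7,198.40.
Claim 2 ($3,468): 20% coinsurance on $3,468 = $693.60. Patient pays $693.60; OOP now $3,968.20. Insurer: $3,468 − $693.60 = $2,774.40.
Claim 3 ($4,793): 20% coinsurance on $4,793 = $958.60. That would push OOP to $4,926.80, over the $4,400 cap, so patient pays $4,400 − $3,968.20 = $431.80. Insurer: $4,793 − $431.80 = $4,361.20.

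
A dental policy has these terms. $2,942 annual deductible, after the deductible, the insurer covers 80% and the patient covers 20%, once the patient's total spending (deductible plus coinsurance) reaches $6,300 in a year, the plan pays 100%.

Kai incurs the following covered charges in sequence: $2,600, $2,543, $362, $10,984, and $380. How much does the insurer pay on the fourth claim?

Claim 1 — $2,600: all of it applies to the deductible. Patient owes $2,600 (running OOP $2,600). Plan pays $2,600 − $2,600 = $0.
Claim 2 — $2,543: $342 finishes the deductible; $2,201 goes to coinsurance; patient's 20% is $440.20. Patient pays $782.20; OOP now $3,382.20. Plan pays $2,543 − $782.20 = $1,760.80.
Claim 3 — $362: 20% coinsurance on $362 = $72.40. Patient pays $72.40; OOP now $3,454.60. Plan pays $362 − $72.40 = $289.60.
Claim 4 — $10,984: deductible met; 20% of $10,984 = $2,196.80. Cost to patient: $2,196.80. OOP to date $5,651.40. Plan pays $10,984 − $2,196.80 = $8,787.20.

$8,787.20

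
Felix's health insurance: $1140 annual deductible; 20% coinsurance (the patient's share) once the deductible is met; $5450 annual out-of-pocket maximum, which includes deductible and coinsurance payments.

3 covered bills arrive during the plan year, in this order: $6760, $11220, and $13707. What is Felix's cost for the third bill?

Claim 1 — $6760: $1140 finishes the deductible; $5620 goes to coinsurance; 20% of $5620 = $1124. Cost to patient: $2264. OOP to date $2264.
Claim 2 — $11220: deductible already satisfied, so patient's share is 20% × $11220 = $2244. Patient owes $2244 (running OOP $4508).
Claim 3 — $13707: 20% coinsurance on $13707 = $2741.40. Adding that to $4508 gives $7249.40, past the $5450 cap; patient pays only $5450 − $4508 = $942.

$942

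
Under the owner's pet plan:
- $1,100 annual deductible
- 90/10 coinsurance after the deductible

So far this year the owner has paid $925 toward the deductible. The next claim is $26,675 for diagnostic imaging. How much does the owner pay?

$2,825

Deductible still to meet: $1,100 − $925 = $175.
The remaining $26,500 (= $26,675 − $175) moves to coinsurance.
Owner's 10% share of $26,500 is $2,650.
So the owner owes $175 + $2,650 = $2,825.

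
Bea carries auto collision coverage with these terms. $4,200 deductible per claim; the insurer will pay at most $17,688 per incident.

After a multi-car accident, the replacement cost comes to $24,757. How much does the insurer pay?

$17,688

Subtract the deductible: $24,757 − $4,200 = $20,557.
The $17,688 per-incident cap binds; insurer pays $17,688.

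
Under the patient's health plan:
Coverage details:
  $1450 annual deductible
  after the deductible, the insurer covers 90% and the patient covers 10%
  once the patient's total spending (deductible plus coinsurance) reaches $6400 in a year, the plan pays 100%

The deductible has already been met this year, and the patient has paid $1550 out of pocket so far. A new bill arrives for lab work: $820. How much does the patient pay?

$82

With the deductible met, the entire $820 is subject to coinsurance.
Patient's 10% share of $820 is $82.
Year-to-date out-of-pocket becomes $1550 + $82 = $1632, still under the $6400 maximum, so no cap applies.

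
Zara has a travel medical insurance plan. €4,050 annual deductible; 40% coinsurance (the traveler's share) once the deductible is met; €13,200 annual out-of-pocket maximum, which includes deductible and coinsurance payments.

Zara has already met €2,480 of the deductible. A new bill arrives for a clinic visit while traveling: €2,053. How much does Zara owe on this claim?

€1,763.20

Deductible still to meet: €4,050 − €2,480 = €1,570.
The remaining €483 (= €2,053 − €1,570) moves to coinsurance.
40% of €483 = €193.20 falls to the traveler.
So the traveler owes €1,570 + €193.20 = €1,763.20 before any cap.
Year-to-date out-of-pocket becomes €2,480 + €1,763.20 = €4,243.20, still under the €13,200 maximum, so no cap applies.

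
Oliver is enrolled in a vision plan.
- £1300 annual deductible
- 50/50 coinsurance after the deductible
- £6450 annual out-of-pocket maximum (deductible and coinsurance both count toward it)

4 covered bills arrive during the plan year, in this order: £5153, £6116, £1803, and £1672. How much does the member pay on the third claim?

£165.50

Bill 1, £5153: £1300 to deductible, leaving £3853; coinsurance £3853 × 50% = £1926.50. Member owes £3226.50 (running OOP £3226.50).
Bill 2, £6116: deductible met; 50% of £6116 = £3058. Member pays £3058; OOP now £6284.50.
Bill 3, £1803: deductible already satisfied, so member's share is 50% × £1803 = £901.50. Adding that to £6284.50 gives £7186, past the £6450 cap; member pays only £6450 − £6284.50 = £165.50.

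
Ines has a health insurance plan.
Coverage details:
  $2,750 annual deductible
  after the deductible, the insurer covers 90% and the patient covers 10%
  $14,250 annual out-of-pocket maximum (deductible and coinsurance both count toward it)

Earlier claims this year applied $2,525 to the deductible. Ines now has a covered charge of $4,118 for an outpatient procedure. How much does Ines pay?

$614.30

Deductible still to meet: $2,750 − $2,525 = $225.
That leaves $4,118 − $225 = $3,893 for coinsurance.
10% of $3,893 = $389.30 falls to the patient.
That puts the patient's cost at $225 + $389.30 = $614.30 before any cap.
Total out-of-pocket so far would be $2,525 + $614.30 = $3,139.30, below the $14,250 cap — no reduction.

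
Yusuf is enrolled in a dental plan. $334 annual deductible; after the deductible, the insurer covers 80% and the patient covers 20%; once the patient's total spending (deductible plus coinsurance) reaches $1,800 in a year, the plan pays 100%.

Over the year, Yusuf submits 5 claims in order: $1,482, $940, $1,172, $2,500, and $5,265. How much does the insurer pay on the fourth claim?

#1 ($1,482): $334 to deductible, leaving $1,148; patient's 20% is $229.60. Patient owes $563.60 (running OOP $563.60). Insurer: $1,482 − $563.60 = $918.40.
#2 ($940): deductible already satisfied, so patient's share is 20% × $940 = $188. Cost to patient: $188. OOP to date $751.60. Plan pays $940 − $188 = $752.
#3 ($1,172): 20% coinsurance on $1,172 = $234.40. Cost to patient: $234.40. OOP to date $986. Plan pays $1,172 − $234.40 = $937.60.
#4 ($2,500): 20% coinsurance on $2,500 = $500. Patient pays $500; OOP now $1,486. Insurer: $2,500 − $500 = $2,000.

$2,000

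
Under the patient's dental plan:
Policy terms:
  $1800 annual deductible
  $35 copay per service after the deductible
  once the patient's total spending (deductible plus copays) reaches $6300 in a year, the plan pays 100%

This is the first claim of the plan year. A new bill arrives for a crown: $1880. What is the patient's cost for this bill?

Nothing has been paid toward the $1800 deductible, so the first $1800 of this charge is applied there.
That leaves $1880 − $1800 = $80 for the copay.
Copay on this service: $35.
That puts the patient's cost at $1800 + $35 = $1835 before any cap.
Cumulative spending $0 + $1835 = $1835 stays under the $6300 maximum.

$1835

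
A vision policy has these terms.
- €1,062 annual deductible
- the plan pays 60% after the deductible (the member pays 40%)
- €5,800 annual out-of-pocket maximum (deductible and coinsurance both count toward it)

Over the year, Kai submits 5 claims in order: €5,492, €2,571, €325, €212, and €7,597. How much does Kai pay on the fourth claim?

#1 (€5,492): €1,062 to deductible, leaving €4,430; 40% of €4,430 = €1,772. Cost to member: €2,834. OOP to date €2,834.
#2 (€2,571): deductible already satisfied, so member's share is 40% × €2,571 = €1,028.40. Member pays €1,028.40; OOP now €3,862.40.
#3 (€325): deductible already satisfied, so member's share is 40% × €325 = €130. Member owes €130 (running OOP €3,992.40).
#4 (€212): 40% coinsurance on €212 = €84.80. Member pays €84.80; OOP now €4,077.20.

€84.80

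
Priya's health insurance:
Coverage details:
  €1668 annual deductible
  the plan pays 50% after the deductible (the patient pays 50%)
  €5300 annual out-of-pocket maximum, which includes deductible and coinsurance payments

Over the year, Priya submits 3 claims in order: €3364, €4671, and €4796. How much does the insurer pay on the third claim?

Claim 1 — €3364: €1668 finishes the deductible; €1696 goes to coinsurance; 50% of €1696 = €848. Patient pays €2516; OOP now €2516. Plan pays €3364 − €2516 = €848.
Claim 2 — €4671: deductible already satisfied, so patient's share is 50% × €4671 = €2335.50. Patient pays €2335.50; OOP now €4851.50. Plan pays €4671 − €2335.50 = €2335.50.
Claim 3 — €4796: deductible met; 50% of €4796 = €2398. OOP would hit €7249.50 > €5300, so the cap limits the patient to €5300 − €4851.50 = €448.50. Plan pays €4796 − €448.50 = €4347.50.

€4347.50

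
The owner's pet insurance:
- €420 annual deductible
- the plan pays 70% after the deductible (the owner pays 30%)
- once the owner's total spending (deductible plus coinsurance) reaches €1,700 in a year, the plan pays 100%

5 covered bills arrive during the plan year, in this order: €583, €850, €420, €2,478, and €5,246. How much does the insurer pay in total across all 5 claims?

€7,877

#1 (€583): €420 to deductible, leaving €163; owner's 30% is €48.90. Cost to owner: €468.90. OOP to date €468.90. Plan pays €583 − €468.90 = €114.10.
#2 (€850): deductible met; 30% of €850 = €255. Owner pays €255; OOP now €723.90. Plan pays €850 − €255 = €595.
#3 (€420): deductible met; 30% of €420 = €126. Owner owes €126 (running OOP €849.90). Insurer: €420 − €126 = €294.
#4 (€2,478): deductible already satisfied, so owner's share is 30% × €2,478 = €743.40. Owner pays €743.40; OOP now €1,593.30. Insurer: €2,478 − €743.40 = €1,734.60.
#5 (€5,246): 30% coinsurance on €5,246 = €1,573.80. That would push OOP to €3,167.10, over the €1,700 cap, so owner pays €1,700 − €1,593.30 = €106.70. Plan pays €5,246 − €106.70 = €5,139.30.
Insurer total = bills − owner's total = €9,577 − €1,700 = €7,877.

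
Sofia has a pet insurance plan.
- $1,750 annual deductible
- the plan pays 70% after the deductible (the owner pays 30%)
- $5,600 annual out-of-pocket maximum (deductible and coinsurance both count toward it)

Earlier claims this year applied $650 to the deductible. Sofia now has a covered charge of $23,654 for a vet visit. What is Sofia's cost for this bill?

$4,950

Remaining deductible: $1,750 − $650 = $1,100.
After the $1,100 deductible portion, $23,654 − $1,100 = $22,554 is subject to coinsurance.
Coinsurance: $22,554 × 30% = $6,766.20.
Owner responsibility before any cap: $1,100 + $6,766.20 = $7,866.20.
That would bring total out-of-pocket to $8,516.20, past the $5,600 cap. The owner is capped at $5,600 − $650 = $4,950 on this claim.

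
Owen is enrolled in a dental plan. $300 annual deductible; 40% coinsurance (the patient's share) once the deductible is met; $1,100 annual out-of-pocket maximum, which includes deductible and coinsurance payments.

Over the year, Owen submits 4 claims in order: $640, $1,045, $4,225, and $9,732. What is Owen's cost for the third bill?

#1 ($640): deductible takes $300, $340 remains; coinsurance $340 × 40% = $136. Cost to patient: $436. OOP to date $436.
#2 ($1,045): deductible met; 40% of $1,045 = $418. Patient owes $418 (running OOP $854).
#3 ($4,225): deductible met; 40% of $4,225 = $1,690. That would push OOP to $2,544, over the $1,100 cap, so patient pays $1,100 − $854 = $246.

$246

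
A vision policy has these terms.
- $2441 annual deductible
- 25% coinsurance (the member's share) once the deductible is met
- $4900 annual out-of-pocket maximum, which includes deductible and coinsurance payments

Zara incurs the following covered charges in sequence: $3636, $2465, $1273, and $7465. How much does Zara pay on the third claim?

$318.25

Bill 1, $3636: $2441 finishes the deductible; $1195 goes to coinsurance; 25% of $1195 = $298.75. Member owes $2739.75 (running OOP $2739.75).
Bill 2, $2465: deductible met; 25% of $2465 = $616.25. Cost to member: $616.25. OOP to date $3356.
Bill 3, $1273: deductible already satisfied, so member's share is 25% × $1273 = $318.25. Cost to member: $318.25. OOP to date $3674.25.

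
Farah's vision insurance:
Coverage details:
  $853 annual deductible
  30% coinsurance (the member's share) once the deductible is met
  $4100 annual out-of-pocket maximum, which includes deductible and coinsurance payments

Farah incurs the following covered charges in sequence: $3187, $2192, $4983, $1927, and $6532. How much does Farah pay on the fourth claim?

$394.30

Bill 1, $3187: deductible takes $853, $2334 remains; 30% of $2334 = $700.20. Member pays $1553.20; OOP now $1553.20.
Bill 2, $2192: 30% coinsurance on $2192 = $657.60. Member pays $657.60; OOP now $2210.80.
Bill 3, $4983: deductible already satisfied, so member's share is 30% × $4983 = $1494.90. Member pays $1494.90; OOP now $3705.70.
Bill 4, $1927: deductible met; 30% of $1927 = $578.10. That would push OOP to $4283.80, over the $4100 cap, so member pays $4100 − $3705.70 = $394.30.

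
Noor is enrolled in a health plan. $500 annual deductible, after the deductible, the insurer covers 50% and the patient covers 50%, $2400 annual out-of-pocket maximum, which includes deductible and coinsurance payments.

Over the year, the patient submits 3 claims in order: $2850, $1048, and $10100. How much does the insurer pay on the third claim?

$9899

Claim 1 ($2850): $500 finishes the deductible; $2350 goes to coinsurance; 50% of $2350 = $1175. Patient owes $1675 (running OOP $1675). Insurer: $2850 − $1675 = $1175.
Claim 2 ($1048): 50% coinsurance on $1048 = $524. Patient pays $524; OOP now $2199. Plan pays $1048 − $524 = $524.
Claim 3 ($10100): deductible met; 50% of $10100 = $5050. OOP would hit $7249 > $2400, so the cap limits the patient to $2400 − $2199 = $201. Insurer: $10100 − $201 = $9899.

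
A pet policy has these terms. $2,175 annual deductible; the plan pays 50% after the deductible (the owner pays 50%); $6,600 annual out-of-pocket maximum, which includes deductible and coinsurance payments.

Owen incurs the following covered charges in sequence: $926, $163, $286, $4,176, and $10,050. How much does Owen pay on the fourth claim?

$2,488

Claim 1 ($926): entire amount goes to the deductible. Cost to owner: $926. OOP to date $926.
Claim 2 ($163): all of it applies to the deductible. Owner pays $163; OOP now $1,089.
Claim 3 ($286): entire amount goes to the deductible. Owner owes $286 (running OOP $1,375).
Claim 4 ($4,176): $800 to deductible, leaving $3,376; 50% of $3,376 = $1,688. Cost to owner: $2,488. OOP to date $3,863.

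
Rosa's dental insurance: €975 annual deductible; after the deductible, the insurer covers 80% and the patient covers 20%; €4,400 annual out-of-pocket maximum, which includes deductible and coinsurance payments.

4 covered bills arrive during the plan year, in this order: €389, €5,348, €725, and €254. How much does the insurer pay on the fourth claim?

#1 (€389): entire amount goes to the deductible. Cost to patient: €389. OOP to date €389. Plan pays €389 − €389 = €0.
#2 (€5,348): €586 finishes the deductible; €4,762 goes to coinsurance; 20% of €4,762 = €952.40. Cost to patient: €1,538.40. OOP to date €1,927.40. Insurer: €5,348 − €1,538.40 = €3,809.60.
#3 (€725): 20% coinsurance on €725 = €145. Cost to patient: €145. OOP to date €2,072.40. Plan pays €725 − €145 = €580.
#4 (€254): 20% coinsurance on €254 = €50.80. Patient owes €50.80 (running OOP €2,123.20). Insurer: €254 − €50.80 = €203.20.

€203.20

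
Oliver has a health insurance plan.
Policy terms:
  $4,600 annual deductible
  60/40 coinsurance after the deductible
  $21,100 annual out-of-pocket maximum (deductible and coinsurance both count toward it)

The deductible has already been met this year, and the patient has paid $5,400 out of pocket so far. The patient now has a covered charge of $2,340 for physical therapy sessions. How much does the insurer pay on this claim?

$1,404

The deductible is already satisfied, so the full bill goes to coinsurance.
Coinsurance: $2,340 × 40% = $936.
Cumulative spending $5,400 + $936 = $6,336 stays under the $21,100 maximum.
The insurer covers the remainder: $2,340 − $936 = $1,404.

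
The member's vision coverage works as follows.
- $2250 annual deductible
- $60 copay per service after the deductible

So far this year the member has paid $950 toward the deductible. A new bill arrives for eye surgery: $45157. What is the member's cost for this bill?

$1360

Remaining deductible: $2250 − $950 = $1300.
That leaves $45157 − $1300 = $43857 for the copay.
Copay on this service: $60.
That puts the member's cost at $1300 + $60 = $1360.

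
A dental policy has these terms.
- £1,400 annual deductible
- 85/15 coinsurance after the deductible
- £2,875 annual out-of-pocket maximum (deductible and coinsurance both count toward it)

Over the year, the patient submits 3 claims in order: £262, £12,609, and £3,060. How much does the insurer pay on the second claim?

Bill 1, £262: all of it applies to the deductible. Patient owes £262 (running OOP £262). Plan pays £262 − £262 = £0.
Bill 2, £12,609: £1,138 to deductible, leaving £11,471; coinsurance £11,471 × 15% = £1,720.65. Claim cost before the cap: £1,138 + £1,720.65 = £2,858.65. OOP would hit £3,120.65 > £2,875, so the cap limits the patient to £2,875 − £262 = £2,613. Plan pays £12,609 − £2,613 = £9,996.

£9,996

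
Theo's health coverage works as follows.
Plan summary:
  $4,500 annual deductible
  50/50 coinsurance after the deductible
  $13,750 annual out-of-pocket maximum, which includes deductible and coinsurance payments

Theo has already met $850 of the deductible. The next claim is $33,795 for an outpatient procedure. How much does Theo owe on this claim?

$850 of the $4,500 deductible is already met, leaving $3,650.
The remaining $30,145 (= $33,795 − $3,650) moves to coinsurance.
Coinsurance: $30,145 × 50% = $15,072.50.
Patient responsibility before any cap: $3,650 + $15,072.50 = $18,722.50.
Adding $18,722.50 to the $850 already spent would give $19,572.50, which exceeds the $13,750 cap; the patient pays just $13,750 − $850 = $12,900.

$12,900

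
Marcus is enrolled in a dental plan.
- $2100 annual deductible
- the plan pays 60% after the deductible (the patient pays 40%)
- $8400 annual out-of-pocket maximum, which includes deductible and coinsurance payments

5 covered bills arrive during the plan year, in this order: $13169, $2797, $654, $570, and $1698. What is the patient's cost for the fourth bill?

$228

Claim 1 — $13169: deductible takes $2100, $11069 remains; coinsurance $11069 × 40% = $4427.60. Patient pays $6527.60; OOP now $6527.60.
Claim 2 — $2797: deductible met; 40% of $2797 = $1118.80. Patient owes $1118.80 (running OOP $7646.40).
Claim 3 — $654: 40% coinsurance on $654 = $261.60. Patient owes $261.60 (running OOP $7908).
Claim 4 — $570: 40% coinsurance on $570 = $228. Patient pays $228; OOP now $8136.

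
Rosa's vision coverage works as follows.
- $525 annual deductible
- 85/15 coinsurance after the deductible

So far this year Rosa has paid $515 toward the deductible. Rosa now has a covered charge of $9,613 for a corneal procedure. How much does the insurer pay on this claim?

$8,162.55

Remaining deductible: $525 − $515 = $10.
That leaves $9,613 − $10 = $9,603 for coinsurance.
15% of $9,603 = $1,440.45 falls to the member.
Member responsibility: $10 + $1,440.45 = $1,450.45.
The insurer covers the remainder: $9,613 − $1,450.45 = $8,162.55.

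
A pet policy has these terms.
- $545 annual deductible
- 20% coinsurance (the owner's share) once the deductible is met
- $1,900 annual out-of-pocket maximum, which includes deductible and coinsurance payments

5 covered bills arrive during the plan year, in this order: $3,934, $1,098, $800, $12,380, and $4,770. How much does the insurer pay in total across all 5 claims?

$21,082

Claim 1 ($3,934): deductible takes $545, $3,389 remains; owner's 20% is $677.80. Cost to owner: $1,222.80. OOP to date $1,222.80. Plan pays $3,934 − $1,222.80 = $2,711.20.
Claim 2 ($1,098): 20% coinsurance on $1,098 = $219.60. Owner pays $219.60; OOP now $1,442.40. Insurer: $1,098 − $219.60 = $878.40.
Claim 3 ($800): deductible already satisfied, so owner's share is 20% × $800 = $160. Owner pays $160; OOP now $1,602.40. Plan pays $800 − $160 = $640.
Claim 4 ($12,380): 20% coinsurance on $12,380 = $2,476. Adding that to $1,602.40 gives $4,078.40, past the $1,900 cap; owner pays only $1,900 − $1,602.40 = $297.60. Insurer: $12,380 − $297.60 = $12,082.40.
Claim 5 ($4,770): deductible already satisfied, so owner's share is 20% × $4,770 = $954. OOP would hit $2,854 > $1,900, so the cap limits the owner to $1,900 − $1,900 = $0. Insurer: $4,770 − $0 = $4,770.
Insurer total: $2,711.20 + $878.40 + $640 + $12,082.40 + $4,770 = $21,082.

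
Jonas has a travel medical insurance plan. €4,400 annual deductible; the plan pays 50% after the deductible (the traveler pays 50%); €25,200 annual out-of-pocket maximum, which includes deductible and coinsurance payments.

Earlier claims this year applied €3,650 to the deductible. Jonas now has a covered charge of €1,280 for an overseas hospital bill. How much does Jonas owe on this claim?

Deductible still to meet: €4,400 − €3,650 = €750.
After the €750 deductible portion, €1,280 − €750 = €530 is subject to coinsurance.
50% of €530 = €265 falls to the traveler.
Traveler responsibility before any cap: €750 + €265 = €1,015.
Total out-of-pocket so far would be €3,650 + €1,015 = €4,665, below the €25,200 cap — no reduction.

€1,015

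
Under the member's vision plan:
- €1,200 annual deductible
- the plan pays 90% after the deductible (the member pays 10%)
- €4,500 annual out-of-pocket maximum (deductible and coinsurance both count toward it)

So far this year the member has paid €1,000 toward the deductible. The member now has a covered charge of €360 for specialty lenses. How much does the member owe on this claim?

€216

€1,000 of the €1,200 deductible is already met, leaving €200.
The remaining €160 (= €360 − €200) moves to coinsurance.
10% of €160 = €16 falls to the member.
Member responsibility before any cap: €200 + €16 = €216.
Year-to-date out-of-pocket becomes €1,000 + €216 = €1,216, still under the €4,500 maximum, so no cap applies.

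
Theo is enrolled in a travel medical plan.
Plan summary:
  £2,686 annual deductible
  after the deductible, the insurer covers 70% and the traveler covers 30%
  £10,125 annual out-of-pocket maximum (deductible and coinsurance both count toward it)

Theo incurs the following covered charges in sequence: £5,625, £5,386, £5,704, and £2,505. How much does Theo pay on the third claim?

Bill 1, £5,625: £2,686 finishes the deductible; £2,939 goes to coinsurance; traveler's 30% is £881.70. Traveler pays £3,567.70; OOP now £3,567.70.
Bill 2, £5,386: deductible already satisfied, so traveler's share is 30% × £5,386 = £1,615.80. Cost to traveler: £1,615.80. OOP to date £5,183.50.
Bill 3, £5,704: deductible already satisfied, so traveler's share is 30% × £5,704 = £1,711.20. Traveler owes £1,711.20 (running OOP £6,894.70).

£1,711.20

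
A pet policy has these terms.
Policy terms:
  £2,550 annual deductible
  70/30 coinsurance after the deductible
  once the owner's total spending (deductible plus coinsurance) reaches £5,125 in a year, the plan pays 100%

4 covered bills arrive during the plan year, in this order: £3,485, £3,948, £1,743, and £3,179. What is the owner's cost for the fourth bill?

Bill 1, £3,485: £2,550 to deductible, leaving £935; owner's 30% is £280.50. Owner pays £2,830.50; OOP now £2,830.50.
Bill 2, £3,948: deductible already satisfied, so owner's share is 30% × £3,948 = £1,184.40. Cost to owner: £1,184.40. OOP to date £4,014.90.
Bill 3, £1,743: 30% coinsurance on £1,743 = £522.90. Owner owes £522.90 (running OOP £4,537.80).
Bill 4, £3,179: deductible met; 30% of £3,179 = £953.70. That would push OOP to £5,491.50, over the £5,125 cap, so owner pays £5,125 − £4,537.80 = £587.20.

£587.20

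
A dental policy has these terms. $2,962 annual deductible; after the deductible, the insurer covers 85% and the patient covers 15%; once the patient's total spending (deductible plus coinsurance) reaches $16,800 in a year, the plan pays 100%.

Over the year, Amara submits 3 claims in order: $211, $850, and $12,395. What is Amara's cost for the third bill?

$3,475.10

Claim 1 — $211: entire amount goes to the deductible. Patient pays $211; OOP now $211.
Claim 2 — $850: entire amount goes to the deductible. Patient pays $850; OOP now $1,061.
Claim 3 — $12,395: deductible takes $1,901, $10,494 remains; patient's 15% is $1,574.10. Cost to patient: $3,475.10. OOP to date $4,536.10.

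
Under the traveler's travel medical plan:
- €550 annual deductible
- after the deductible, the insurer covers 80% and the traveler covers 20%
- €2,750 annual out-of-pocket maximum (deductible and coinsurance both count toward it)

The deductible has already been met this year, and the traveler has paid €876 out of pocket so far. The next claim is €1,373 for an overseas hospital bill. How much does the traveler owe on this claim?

The deductible is already satisfied, so the full bill goes to coinsurance.
Traveler's 20% share of €1,373 is €274.60.
Year-to-date out-of-pocket becomes €876 + €274.60 = €1,150.60, still under the €2,750 maximum, so no cap applies.

€274.60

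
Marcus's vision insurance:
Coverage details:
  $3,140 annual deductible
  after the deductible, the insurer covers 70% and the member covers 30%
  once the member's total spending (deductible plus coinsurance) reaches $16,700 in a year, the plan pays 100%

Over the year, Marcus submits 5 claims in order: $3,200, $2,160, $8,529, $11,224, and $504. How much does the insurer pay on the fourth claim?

#1 ($3,200): deductible takes $3,140, $60 remains; coinsurance $60 × 30% = $18. Cost to member: $3,158. OOP to date $3,158. Insurer: $3,200 − $3,158 = $42.
#2 ($2,160): 30% coinsurance on $2,160 = $648. Member owes $648 (running OOP $3,806). Plan pays $2,160 − $648 = $1,512.
#3 ($8,529): deductible already satisfied, so member's share is 30% × $8,529 = $2,558.70. Member owes $2,558.70 (running OOP $6,364.70). Plan pays $8,529 − $2,558.70 = $5,970.30.
#4 ($11,224): deductible already satisfied, so member's share is 30% × $11,224 = $3,367.20. Cost to member: $3,367.20. OOP to date $9,731.90. Plan pays $11,224 − $3,367.20 = $7,856.80.

$7,856.80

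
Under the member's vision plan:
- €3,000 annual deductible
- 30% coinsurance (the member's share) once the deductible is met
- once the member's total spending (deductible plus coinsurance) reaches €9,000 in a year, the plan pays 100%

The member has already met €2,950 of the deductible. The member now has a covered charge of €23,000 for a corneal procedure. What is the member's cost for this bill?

€6,050

€2,950 of the €3,000 deductible is already met, leaving €50.
That leaves €23,000 − €50 = €22,950 for coinsurance.
30% of €22,950 = €6,885 falls to the member.
So the member owes €50 + €6,885 = €6,935 before any cap.
That would bring total out-of-pocket to €9,885, past the €9,000 cap. The member is capped at €9,000 − €2,950 = €6,050 on this claim.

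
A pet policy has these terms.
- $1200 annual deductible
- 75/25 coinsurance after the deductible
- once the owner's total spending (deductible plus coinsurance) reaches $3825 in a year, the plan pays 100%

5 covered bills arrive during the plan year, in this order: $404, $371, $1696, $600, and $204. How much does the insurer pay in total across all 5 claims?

Bill 1, $404: all of it applies to the deductible. Owner pays $404; OOP now $404. Insurer: $404 − $404 = $0.
Bill 2, $371: entire amount goes to the deductible. Owner owes $371 (running OOP $775). Insurer: $371 − $371 = $0.
Bill 3, $1696: $425 finishes the deductible; $1271 goes to coinsurance; coinsurance $1271 × 25% = $317.75. Cost to owner: $742.75. OOP to date $1517.75. Insurer: $1696 − $742.75 = $953.25.
Bill 4, $600: deductible already satisfied, so owner's share is 25% × $600 = $150. Owner owes $150 (running OOP $1667.75). Plan pays $600 − $150 = $450.
Bill 5, $204: 25% coinsurance on $204 = $51. Cost to owner: $51. OOP to date $1718.75. Plan pays $204 − $51 = $153.
Insurer total = bills − owner's total = $3275 − $1718.75 = $1556.25.

$1556.25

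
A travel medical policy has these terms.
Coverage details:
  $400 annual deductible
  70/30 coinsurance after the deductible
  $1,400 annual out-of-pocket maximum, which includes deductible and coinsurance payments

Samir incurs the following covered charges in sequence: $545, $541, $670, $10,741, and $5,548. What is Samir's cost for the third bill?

$201

Claim 1 ($545): $400 finishes the deductible; $145 goes to coinsurance; traveler's 30% is $43.50. Cost to traveler: $443.50. OOP to date $443.50.
Claim 2 ($541): deductible met; 30% of $541 = $162.30. Traveler pays $162.30; OOP now $605.80.
Claim 3 ($670): deductible met; 30% of $670 = $201. Traveler pays $201; OOP now $806.80.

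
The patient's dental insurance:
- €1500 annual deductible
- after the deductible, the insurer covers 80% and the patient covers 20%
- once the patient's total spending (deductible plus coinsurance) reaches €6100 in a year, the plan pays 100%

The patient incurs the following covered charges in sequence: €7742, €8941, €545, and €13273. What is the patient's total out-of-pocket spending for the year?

€6100

#1 (€7742): €1500 finishes the deductible; €6242 goes to coinsurance; patient's 20% is €1248.40. Patient pays €2748.40; OOP now €2748.40.
#2 (€8941): deductible already satisfied, so patient's share is 20% × €8941 = €1788.20. Patient owes €1788.20 (running OOP €4536.60).
#3 (€545): deductible met; 20% of €545 = €109. Patient pays €109; OOP now €4645.60.
#4 (€13273): deductible met; 20% of €13273 = €2654.60. OOP would hit €7300.20 > €6100, so the cap limits the patient to €6100 − €4645.60 = €1454.40.
Total paid by the patient: €2748.40 + €1788.20 + €109 + €1454.40 = €6100.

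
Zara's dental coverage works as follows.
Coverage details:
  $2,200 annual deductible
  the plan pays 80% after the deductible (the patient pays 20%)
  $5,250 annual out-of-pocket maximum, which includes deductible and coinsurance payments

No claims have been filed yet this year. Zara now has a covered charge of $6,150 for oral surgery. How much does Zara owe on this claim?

$2,990

Deductible not yet touched, so the first $2,200 of the bill goes to the deductible.
That leaves $6,150 − $2,200 = $3,950 for coinsurance.
Coinsurance: $3,950 × 20% = $790.
So the patient owes $2,200 + $790 = $2,990 before any cap.
Cumulative spending $0 + $2,990 = $2,990 stays under the $5,250 maximum.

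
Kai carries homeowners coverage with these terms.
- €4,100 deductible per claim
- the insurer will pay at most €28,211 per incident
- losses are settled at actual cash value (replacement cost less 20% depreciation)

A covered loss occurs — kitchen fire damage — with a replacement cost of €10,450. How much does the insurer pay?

€4,260

Actual cash value after 20% depreciation: €10,450 × 80% = €8,360.
After the deductible, €8,360 − €4,100 = €4,260 remains.
€4,260 ≤ €28,211, so the limit doesn't bind; insurer pays €4,260.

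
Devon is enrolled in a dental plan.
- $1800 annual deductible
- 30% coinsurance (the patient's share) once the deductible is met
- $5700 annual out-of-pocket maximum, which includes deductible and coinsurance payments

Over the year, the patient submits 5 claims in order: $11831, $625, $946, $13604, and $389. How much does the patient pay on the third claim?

$283.80

#1 ($11831): deductible takes $1800, $10031 remains; coinsurance $10031 × 30% = $3009.30. Patient owes $4809.30 (running OOP $4809.30).
#2 ($625): deductible met; 30% of $625 = $187.50. Patient pays $187.50; OOP now $4996.80.
#3 ($946): deductible met; 30% of $946 = $283.80. Patient owes $283.80 (running OOP $5280.60).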